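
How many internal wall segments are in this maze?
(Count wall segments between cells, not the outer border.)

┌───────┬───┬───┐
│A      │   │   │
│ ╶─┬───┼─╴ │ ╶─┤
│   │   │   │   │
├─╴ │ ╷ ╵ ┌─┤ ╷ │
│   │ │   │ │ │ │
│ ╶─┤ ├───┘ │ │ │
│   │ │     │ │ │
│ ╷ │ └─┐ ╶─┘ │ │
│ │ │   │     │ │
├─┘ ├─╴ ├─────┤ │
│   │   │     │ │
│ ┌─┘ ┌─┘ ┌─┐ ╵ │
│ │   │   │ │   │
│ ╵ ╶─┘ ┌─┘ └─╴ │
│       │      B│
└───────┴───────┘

Counting internal wall segments:
Total internal walls: 49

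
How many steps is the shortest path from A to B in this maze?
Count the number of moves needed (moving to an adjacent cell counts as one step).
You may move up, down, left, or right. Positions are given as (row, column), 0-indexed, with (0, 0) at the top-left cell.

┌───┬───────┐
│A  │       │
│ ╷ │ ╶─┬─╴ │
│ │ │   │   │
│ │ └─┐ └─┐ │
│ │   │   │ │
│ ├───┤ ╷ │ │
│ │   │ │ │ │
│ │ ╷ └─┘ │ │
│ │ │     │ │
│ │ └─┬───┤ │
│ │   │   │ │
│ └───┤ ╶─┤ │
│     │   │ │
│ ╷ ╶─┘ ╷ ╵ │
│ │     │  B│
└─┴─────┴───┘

Using BFS to find shortest path:
Start: (0, 0), End: (7, 5)
Path found:
(0,0) → (1,0) → (2,0) → (3,0) → (4,0) → (5,0) → (6,0) → (6,1) → (7,1) → (7,2) → (7,3) → (6,3) → (6,4) → (7,4) → (7,5)
Number of steps: 14

Solution:

┌───┬───────┐
│A  │       │
│ ╷ │ ╶─┬─╴ │
│↓│ │   │   │
│ │ └─┐ └─┐ │
│↓│   │   │ │
│ ├───┤ ╷ │ │
│↓│   │ │ │ │
│ │ ╷ └─┘ │ │
│↓│ │     │ │
│ │ └─┬───┤ │
│↓│   │   │ │
│ └───┤ ╶─┤ │
│↳ ↓  │↱ ↓│ │
│ ╷ ╶─┘ ╷ ╵ │
│ │↳ → ↑│↳ B│
└─┴─────┴───┘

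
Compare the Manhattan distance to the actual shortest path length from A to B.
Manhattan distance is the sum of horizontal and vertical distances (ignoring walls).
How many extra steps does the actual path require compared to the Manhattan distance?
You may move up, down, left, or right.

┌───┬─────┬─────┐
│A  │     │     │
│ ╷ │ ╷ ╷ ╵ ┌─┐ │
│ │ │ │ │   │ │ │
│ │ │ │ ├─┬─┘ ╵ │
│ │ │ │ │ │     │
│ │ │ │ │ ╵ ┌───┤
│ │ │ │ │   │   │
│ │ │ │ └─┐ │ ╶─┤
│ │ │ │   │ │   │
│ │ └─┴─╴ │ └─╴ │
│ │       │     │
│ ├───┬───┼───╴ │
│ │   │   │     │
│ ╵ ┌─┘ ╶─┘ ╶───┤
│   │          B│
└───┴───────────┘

Manhattan distance: |7 - 0| + |7 - 0| = 14
Actual path length: 36
Extra steps: 36 - 14 = 22

Solution:

┌───┬─────┬─────┐
│A ↓│  ↱ ↓│↱ → ↓│
│ ╷ │ ╷ ╷ ╵ ┌─┐ │
│ │↓│ │↑│↳ ↑│ │↓│
│ │ │ │ ├─┬─┘ ╵ │
│ │↓│ │↑│ │↓ ← ↲│
│ │ │ │ │ ╵ ┌───┤
│ │↓│ │↑│  ↓│   │
│ │ │ │ └─┐ │ ╶─┤
│ │↓│ │↑ ↰│↓│   │
│ │ └─┴─╴ │ └─╴ │
│ │↳ → → ↑│↳ → ↓│
│ ├───┬───┼───╴ │
│ │   │   │↓ ← ↲│
│ ╵ ┌─┘ ╶─┘ ╶───┤
│   │      ↳ → B│
└───┴───────────┘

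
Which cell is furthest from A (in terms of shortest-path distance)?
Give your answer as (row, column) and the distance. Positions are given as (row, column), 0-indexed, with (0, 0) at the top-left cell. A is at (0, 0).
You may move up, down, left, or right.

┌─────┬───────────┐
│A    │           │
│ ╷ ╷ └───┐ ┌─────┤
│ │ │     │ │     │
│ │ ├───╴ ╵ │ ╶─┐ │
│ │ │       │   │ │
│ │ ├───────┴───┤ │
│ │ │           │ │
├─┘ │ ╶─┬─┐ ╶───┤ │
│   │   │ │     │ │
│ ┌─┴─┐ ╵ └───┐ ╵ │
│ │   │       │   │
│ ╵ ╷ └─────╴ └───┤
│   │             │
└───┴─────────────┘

Computing BFS distances from A to all cells:
Furthest cell: (2, 7)
Distance: 39 steps

Path from A to the furthest cell:

┌─────┬───────────┐
│A ↓  │           │
│ ╷ ╷ └───┐ ┌─────┤
│ │↓│     │ │↓ ← ↰│
│ │ ├───╴ ╵ │ ╶─┐ │
│ │↓│       │↳ B│↑│
│ │ ├───────┴───┤ │
│ │↓│↱ → → ↓    │↑│
├─┘ │ ╶─┬─┐ ╶───┤ │
│↓ ↲│↑ ↰│ │↳ → ↓│↑│
│ ┌─┴─┐ ╵ └───┐ ╵ │
│↓│↱ ↓│↑ ← ← ↰│↳ ↑│
│ ╵ ╷ └─────╴ └───┤
│↳ ↑│↳ → → → ↑    │
└───┴─────────────┘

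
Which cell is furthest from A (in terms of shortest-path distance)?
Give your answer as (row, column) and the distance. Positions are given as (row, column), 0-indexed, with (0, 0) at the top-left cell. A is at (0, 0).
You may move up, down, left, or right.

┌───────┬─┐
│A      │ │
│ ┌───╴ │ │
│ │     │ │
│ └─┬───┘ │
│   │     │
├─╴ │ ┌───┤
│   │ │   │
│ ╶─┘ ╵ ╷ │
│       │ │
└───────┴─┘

Computing BFS distances from A to all cells:
Furthest cell: (0, 4)
Distance: 14 steps

Path from A to the furthest cell:

┌───────┬─┐
│A      │B│
│ ┌───╴ │ │
│↓│     │↑│
│ └─┬───┘ │
│↳ ↓│↱ → ↑│
├─╴ │ ┌───┤
│↓ ↲│↑│   │
│ ╶─┘ ╵ ╷ │
│↳ → ↑  │ │
└───────┴─┘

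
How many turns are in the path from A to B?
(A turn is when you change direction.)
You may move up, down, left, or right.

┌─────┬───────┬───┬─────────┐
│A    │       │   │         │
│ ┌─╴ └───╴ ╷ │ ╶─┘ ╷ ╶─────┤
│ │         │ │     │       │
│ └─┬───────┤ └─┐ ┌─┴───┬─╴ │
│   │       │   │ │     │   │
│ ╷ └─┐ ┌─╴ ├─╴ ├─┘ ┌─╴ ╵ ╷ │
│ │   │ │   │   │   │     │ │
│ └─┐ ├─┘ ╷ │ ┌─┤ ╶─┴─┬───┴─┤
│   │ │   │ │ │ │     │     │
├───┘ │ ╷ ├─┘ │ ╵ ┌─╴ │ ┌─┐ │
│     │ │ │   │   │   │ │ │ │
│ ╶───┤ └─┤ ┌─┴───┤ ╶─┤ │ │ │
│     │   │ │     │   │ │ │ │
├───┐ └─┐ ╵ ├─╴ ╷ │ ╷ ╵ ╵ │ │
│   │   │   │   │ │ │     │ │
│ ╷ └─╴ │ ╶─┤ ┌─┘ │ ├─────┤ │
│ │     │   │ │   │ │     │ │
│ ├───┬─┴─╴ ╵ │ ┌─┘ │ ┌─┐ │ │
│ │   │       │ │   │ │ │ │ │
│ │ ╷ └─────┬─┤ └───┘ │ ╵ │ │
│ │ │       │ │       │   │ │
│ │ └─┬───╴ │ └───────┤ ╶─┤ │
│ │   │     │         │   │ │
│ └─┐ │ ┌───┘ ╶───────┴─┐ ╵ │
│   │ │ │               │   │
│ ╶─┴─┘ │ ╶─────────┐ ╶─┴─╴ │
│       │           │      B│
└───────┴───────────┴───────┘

Directions: right, right, down, right, right, right, up, right, down, down, right, down, left, down, down, left, down, down, left, down, right, down, right, up, up, right, up, right, down, down, left, down, down, right, right, right, up, up, right, right, down, down, left, down, right, down, right, down
Number of turns: 33

Solution:

┌─────┬───────┬───┬─────────┐
│A → ↓│    ↱ ↓│   │         │
│ ┌─╴ └───╴ ╷ │ ╶─┘ ╷ ╶─────┤
│ │  ↳ → → ↑│↓│     │       │
│ └─┬───────┤ └─┐ ┌─┴───┬─╴ │
│   │       │↳ ↓│ │     │   │
│ ╷ └─┐ ┌─╴ ├─╴ ├─┘ ┌─╴ ╵ ╷ │
│ │   │ │   │↓ ↲│   │     │ │
│ └─┐ ├─┘ ╷ │ ┌─┤ ╶─┴─┬───┴─┤
│   │ │   │ │↓│ │     │     │
├───┘ │ ╷ ├─┘ │ ╵ ┌─╴ │ ┌─┐ │
│     │ │ │↓ ↲│   │   │ │ │ │
│ ╶───┤ └─┤ ┌─┴───┤ ╶─┤ │ │ │
│     │   │↓│  ↱ ↓│   │ │ │ │
├───┐ └─┐ ╵ ├─╴ ╷ │ ╷ ╵ ╵ │ │
│   │   │↓ ↲│↱ ↑│↓│ │     │ │
│ ╷ └─╴ │ ╶─┤ ┌─┘ │ ├─────┤ │
│ │     │↳ ↓│↑│↓ ↲│ │↱ → ↓│ │
│ ├───┬─┴─╴ ╵ │ ┌─┘ │ ┌─┐ │ │
│ │   │    ↳ ↑│↓│   │↑│ │↓│ │
│ │ ╷ └─────┬─┤ └───┘ │ ╵ │ │
│ │ │       │ │↳ → → ↑│↓ ↲│ │
│ │ └─┬───╴ │ └───────┤ ╶─┤ │
│ │   │     │         │↳ ↓│ │
│ └─┐ │ ┌───┘ ╶───────┴─┐ ╵ │
│   │ │ │               │↳ ↓│
│ ╶─┴─┘ │ ╶─────────┐ ╶─┴─╴ │
│       │           │      B│
└───────┴───────────┴───────┘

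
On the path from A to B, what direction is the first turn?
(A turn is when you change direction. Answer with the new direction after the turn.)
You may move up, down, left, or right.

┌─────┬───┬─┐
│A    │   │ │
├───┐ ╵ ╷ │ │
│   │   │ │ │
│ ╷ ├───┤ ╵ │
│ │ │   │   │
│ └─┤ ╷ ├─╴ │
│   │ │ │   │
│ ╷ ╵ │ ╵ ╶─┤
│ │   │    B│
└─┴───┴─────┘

Directions: right, right, down, right, up, right, down, down, right, down, left, down, right
First turn direction: down

Solution:

┌─────┬───┬─┐
│A → ↓│↱ ↓│ │
├───┐ ╵ ╷ │ │
│   │↳ ↑│↓│ │
│ ╷ ├───┤ ╵ │
│ │ │   │↳ ↓│
│ └─┤ ╷ ├─╴ │
│   │ │ │↓ ↲│
│ ╷ ╵ │ ╵ ╶─┤
│ │   │  ↳ B│
└─┴───┴─────┘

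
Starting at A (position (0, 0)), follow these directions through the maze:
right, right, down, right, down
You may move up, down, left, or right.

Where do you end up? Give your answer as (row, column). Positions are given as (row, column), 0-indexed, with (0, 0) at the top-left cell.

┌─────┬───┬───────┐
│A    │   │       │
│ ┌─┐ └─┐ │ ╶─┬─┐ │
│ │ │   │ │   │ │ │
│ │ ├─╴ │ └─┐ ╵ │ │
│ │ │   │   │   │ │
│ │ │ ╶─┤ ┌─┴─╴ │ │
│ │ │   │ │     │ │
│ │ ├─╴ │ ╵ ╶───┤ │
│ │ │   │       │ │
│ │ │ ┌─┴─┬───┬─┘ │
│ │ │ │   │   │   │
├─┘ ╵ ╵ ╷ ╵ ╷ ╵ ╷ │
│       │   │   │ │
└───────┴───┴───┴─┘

Following directions step by step:
Start: (0, 0)
  right: (0, 0) → (0, 1)
  right: (0, 1) → (0, 2)
  down: (0, 2) → (1, 2)
  right: (1, 2) → (1, 3)
  down: (1, 3) → (2, 3)
Final position: (2, 3)

Path taken:

┌─────┬───┬───────┐
│A → ↓│   │       │
│ ┌─┐ └─┐ │ ╶─┬─┐ │
│ │ │↳ ↓│ │   │ │ │
│ │ ├─╴ │ └─┐ ╵ │ │
│ │ │  B│   │   │ │
│ │ │ ╶─┤ ┌─┴─╴ │ │
│ │ │   │ │     │ │
│ │ ├─╴ │ ╵ ╶───┤ │
│ │ │   │       │ │
│ │ │ ┌─┴─┬───┬─┘ │
│ │ │ │   │   │   │
├─┘ ╵ ╵ ╷ ╵ ╷ ╵ ╷ │
│       │   │   │ │
└───────┴───┴───┴─┘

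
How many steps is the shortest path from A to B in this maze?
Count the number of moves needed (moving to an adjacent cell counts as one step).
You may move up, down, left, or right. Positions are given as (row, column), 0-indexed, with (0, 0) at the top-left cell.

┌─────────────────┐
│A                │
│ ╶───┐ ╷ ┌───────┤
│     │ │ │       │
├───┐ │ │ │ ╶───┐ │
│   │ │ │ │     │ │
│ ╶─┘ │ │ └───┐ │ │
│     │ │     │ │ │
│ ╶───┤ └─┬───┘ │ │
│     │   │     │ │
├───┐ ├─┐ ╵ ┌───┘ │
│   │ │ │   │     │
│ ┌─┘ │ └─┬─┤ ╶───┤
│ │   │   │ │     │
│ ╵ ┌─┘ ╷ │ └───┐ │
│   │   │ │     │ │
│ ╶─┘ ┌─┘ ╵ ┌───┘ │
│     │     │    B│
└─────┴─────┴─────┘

Using BFS to find shortest path:
Start: (0, 0), End: (8, 8)
Path found:
(0,0) → (0,1) → (0,2) → (0,3) → (1,3) → (2,3) → (3,3) → (4,3) → (4,4) → (5,4) → (5,5) → (4,5) → (4,6) → (4,7) → (3,7) → (2,7) → (2,6) → (2,5) → (1,5) → (1,6) → (1,7) → (1,8) → (2,8) → (3,8) → (4,8) → (5,8) → (5,7) → (5,6) → (6,6) → (6,7) → (6,8) → (7,8) → (8,8)
Number of steps: 32

Solution:

┌─────────────────┐
│A → → ↓          │
│ ╶───┐ ╷ ┌───────┤
│     │↓│ │↱ → → ↓│
├───┐ │ │ │ ╶───┐ │
│   │ │↓│ │↑ ← ↰│↓│
│ ╶─┘ │ │ └───┐ │ │
│     │↓│     │↑│↓│
│ ╶───┤ └─┬───┘ │ │
│     │↳ ↓│↱ → ↑│↓│
├───┐ ├─┐ ╵ ┌───┘ │
│   │ │ │↳ ↑│↓ ← ↲│
│ ┌─┘ │ └─┬─┤ ╶───┤
│ │   │   │ │↳ → ↓│
│ ╵ ┌─┘ ╷ │ └───┐ │
│   │   │ │     │↓│
│ ╶─┘ ┌─┘ ╵ ┌───┘ │
│     │     │    B│
└─────┴─────┴─────┘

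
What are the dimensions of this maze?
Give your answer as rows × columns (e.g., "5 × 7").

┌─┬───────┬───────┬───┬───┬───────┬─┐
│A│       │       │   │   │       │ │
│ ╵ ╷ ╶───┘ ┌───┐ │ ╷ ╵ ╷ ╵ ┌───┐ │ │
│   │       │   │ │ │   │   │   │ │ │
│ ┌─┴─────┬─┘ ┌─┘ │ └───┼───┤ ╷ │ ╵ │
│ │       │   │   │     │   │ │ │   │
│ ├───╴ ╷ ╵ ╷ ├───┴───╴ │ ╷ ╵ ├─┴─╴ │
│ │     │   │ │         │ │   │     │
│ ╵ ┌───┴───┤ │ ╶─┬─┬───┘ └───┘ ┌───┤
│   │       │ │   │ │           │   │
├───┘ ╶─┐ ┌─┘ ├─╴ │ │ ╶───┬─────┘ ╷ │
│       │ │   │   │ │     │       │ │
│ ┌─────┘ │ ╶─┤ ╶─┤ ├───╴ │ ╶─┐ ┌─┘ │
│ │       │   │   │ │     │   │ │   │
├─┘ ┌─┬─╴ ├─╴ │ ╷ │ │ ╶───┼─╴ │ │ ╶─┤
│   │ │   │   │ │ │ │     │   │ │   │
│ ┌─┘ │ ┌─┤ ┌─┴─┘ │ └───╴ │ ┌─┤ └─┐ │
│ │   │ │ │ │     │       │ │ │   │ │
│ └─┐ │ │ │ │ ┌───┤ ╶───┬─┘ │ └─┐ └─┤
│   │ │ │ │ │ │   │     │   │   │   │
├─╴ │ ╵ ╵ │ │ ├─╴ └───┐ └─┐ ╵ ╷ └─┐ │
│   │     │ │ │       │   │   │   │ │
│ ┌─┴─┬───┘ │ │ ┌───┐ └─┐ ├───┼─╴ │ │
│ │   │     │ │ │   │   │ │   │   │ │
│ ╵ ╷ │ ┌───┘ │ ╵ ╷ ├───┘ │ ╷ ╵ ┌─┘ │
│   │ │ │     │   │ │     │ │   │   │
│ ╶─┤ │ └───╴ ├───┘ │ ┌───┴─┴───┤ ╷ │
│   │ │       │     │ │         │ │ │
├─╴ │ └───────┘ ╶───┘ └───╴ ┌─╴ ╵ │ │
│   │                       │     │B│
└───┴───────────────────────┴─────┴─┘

Counting the maze dimensions:
Rows (vertical): 15
Columns (horizontal): 18
Dimensions: 15 × 18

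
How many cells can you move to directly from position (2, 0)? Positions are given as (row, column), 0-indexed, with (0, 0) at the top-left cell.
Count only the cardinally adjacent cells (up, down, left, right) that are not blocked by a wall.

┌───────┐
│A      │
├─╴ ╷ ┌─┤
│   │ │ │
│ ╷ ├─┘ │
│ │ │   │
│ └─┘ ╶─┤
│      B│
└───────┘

Checking passable neighbors of (2, 0):
Neighbors: (1, 0), (3, 0)
Count: 2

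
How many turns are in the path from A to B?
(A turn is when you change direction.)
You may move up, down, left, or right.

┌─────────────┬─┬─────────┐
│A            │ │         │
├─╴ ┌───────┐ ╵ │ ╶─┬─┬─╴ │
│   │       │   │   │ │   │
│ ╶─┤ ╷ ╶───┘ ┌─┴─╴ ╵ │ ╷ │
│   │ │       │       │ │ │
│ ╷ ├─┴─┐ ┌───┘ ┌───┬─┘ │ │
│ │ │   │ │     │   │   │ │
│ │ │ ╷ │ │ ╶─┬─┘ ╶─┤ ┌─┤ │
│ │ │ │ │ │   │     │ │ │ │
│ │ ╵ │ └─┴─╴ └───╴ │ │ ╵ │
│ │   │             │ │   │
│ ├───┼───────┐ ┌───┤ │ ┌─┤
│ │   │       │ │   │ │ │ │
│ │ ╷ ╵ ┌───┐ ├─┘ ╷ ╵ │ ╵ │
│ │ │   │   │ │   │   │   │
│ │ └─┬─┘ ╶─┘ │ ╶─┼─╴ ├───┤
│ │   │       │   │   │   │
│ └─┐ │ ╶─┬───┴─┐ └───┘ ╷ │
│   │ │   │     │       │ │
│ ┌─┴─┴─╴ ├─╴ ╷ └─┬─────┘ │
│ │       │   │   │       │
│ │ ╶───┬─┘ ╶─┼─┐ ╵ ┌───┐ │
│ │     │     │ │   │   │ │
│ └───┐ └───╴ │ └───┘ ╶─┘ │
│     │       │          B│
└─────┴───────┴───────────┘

Directions: right, down, left, down, right, down, down, down, right, up, up, right, down, down, right, right, right, up, left, up, right, right, up, right, right, up, left, up, right, right, right, right, down, left, down, down, left, down, down, down, down, left, up, left, down, left, down, right, down, right, right, right, up, right, down, down, down, down
Number of turns: 37

Solution:

┌─────────────┬─┬─────────┐
│A ↓          │ │↱ → → → ↓│
├─╴ ┌───────┐ ╵ │ ╶─┬─┬─╴ │
│↓ ↲│       │   │↑ ↰│ │↓ ↲│
│ ╶─┤ ╷ ╶───┘ ┌─┴─╴ ╵ │ ╷ │
│↳ ↓│ │       │↱ → ↑  │↓│ │
│ ╷ ├─┴─┐ ┌───┘ ┌───┬─┘ │ │
│ │↓│↱ ↓│ │↱ → ↑│   │↓ ↲│ │
│ │ │ ╷ │ │ ╶─┬─┘ ╶─┤ ┌─┤ │
│ │↓│↑│↓│ │↑ ↰│     │↓│ │ │
│ │ ╵ │ └─┴─╴ └───╴ │ │ ╵ │
│ │↳ ↑│↳ → → ↑      │↓│   │
│ ├───┼───────┐ ┌───┤ │ ┌─┤
│ │   │       │ │↓ ↰│↓│ │ │
│ │ ╷ ╵ ┌───┐ ├─┘ ╷ ╵ │ ╵ │
│ │ │   │   │ │↓ ↲│↑ ↲│   │
│ │ └─┬─┘ ╶─┘ │ ╶─┼─╴ ├───┤
│ │   │       │↳ ↓│   │↱ ↓│
│ └─┐ │ ╶─┬───┴─┐ └───┘ ╷ │
│   │ │   │     │↳ → → ↑│↓│
│ ┌─┴─┴─╴ ├─╴ ╷ └─┬─────┘ │
│ │       │   │   │      ↓│
│ │ ╶───┬─┘ ╶─┼─┐ ╵ ┌───┐ │
│ │     │     │ │   │   │↓│
│ └───┐ └───╴ │ └───┘ ╶─┘ │
│     │       │          B│
└─────┴───────┴───────────┘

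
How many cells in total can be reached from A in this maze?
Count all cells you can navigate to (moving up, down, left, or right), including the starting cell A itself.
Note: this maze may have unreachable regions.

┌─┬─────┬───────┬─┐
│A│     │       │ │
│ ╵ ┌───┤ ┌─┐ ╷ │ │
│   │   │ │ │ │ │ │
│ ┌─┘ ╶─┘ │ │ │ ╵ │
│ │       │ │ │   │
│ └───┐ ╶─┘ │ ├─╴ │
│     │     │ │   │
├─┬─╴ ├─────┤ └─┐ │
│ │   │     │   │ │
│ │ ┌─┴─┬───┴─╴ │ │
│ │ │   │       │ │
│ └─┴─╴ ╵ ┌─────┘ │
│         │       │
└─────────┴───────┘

Using BFS/flood-fill to find all reachable cells from A:
Maze size: 7 × 9 = 63 total cells
50 cell(s) are walled off and cannot be reached from A.
Reachable cells: 13

Reachable region (· marks reachable cells):

┌─┬─────┬───────┬─┐
│A│· · ·│       │ │
│ ╵ ┌───┤ ┌─┐ ╷ │ │
│· ·│   │ │ │ │ │ │
│ ┌─┘ ╶─┘ │ │ │ ╵ │
│·│       │ │ │   │
│ └───┐ ╶─┘ │ ├─╴ │
│· · ·│     │ │   │
├─┬─╴ ├─────┤ └─┐ │
│ │· ·│     │   │ │
│ │ ┌─┴─┬───┴─╴ │ │
│ │·│   │       │ │
│ └─┴─╴ ╵ ┌─────┘ │
│         │       │
└─────────┴───────┘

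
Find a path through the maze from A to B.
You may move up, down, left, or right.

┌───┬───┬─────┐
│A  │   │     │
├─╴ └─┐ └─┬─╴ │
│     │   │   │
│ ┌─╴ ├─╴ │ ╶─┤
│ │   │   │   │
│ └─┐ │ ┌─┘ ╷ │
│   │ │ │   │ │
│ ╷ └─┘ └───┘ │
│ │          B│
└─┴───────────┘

Finding the shortest path through the maze:
Path length: 12 steps
Directions: right → down → left → down → down → right → down → right → right → right → right → right

Solution:

┌───┬───┬─────┐
│A ↓│   │     │
├─╴ └─┐ └─┬─╴ │
│↓ ↲  │   │   │
│ ┌─╴ ├─╴ │ ╶─┤
│↓│   │   │   │
│ └─┐ │ ┌─┘ ╷ │
│↳ ↓│ │ │   │ │
│ ╷ └─┘ └───┘ │
│ │↳ → → → → B│
└─┴───────────┘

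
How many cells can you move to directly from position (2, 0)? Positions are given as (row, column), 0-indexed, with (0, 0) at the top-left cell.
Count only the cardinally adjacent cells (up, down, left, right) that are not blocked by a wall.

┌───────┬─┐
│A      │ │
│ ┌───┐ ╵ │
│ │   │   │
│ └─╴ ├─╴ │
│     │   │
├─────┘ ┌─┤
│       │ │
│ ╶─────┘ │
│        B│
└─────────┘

Checking passable neighbors of (2, 0):
Neighbors: (1, 0), (2, 1)
Count: 2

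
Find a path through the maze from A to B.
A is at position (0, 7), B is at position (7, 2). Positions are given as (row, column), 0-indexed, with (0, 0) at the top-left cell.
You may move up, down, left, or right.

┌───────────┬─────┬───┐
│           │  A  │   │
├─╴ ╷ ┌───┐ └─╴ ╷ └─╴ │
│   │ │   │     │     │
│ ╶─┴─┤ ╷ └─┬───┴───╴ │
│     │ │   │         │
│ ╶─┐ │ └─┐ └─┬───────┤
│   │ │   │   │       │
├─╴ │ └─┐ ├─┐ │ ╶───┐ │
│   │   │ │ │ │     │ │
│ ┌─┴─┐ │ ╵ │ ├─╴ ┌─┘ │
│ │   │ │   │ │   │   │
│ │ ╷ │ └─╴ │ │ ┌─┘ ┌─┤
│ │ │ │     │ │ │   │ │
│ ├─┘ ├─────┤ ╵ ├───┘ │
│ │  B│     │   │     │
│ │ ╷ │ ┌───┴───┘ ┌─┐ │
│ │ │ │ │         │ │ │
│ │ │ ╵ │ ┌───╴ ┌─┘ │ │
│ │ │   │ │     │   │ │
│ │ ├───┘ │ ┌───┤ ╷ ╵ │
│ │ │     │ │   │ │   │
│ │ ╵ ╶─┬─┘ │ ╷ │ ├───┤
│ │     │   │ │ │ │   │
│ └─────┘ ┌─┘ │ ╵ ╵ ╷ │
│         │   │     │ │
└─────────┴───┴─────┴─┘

Finding the shortest path from (0, 7) to (7, 2):
Path length: 48 steps
Directions: down → left → left → up → left → left → left → left → down → left → down → down → right → down → left → down → down → down → down → down → down → down → down → right → right → right → right → up → right → up → up → right → right → up → left → left → left → down → down → left → left → down → left → up → up → up → up → right

Solution:

┌───────────┬─────┬───┐
│  ↓ ← ← ← ↰│  A  │   │
├─╴ ╷ ┌───┐ └─╴ ╷ └─╴ │
│↓ ↲│ │   │↑ ← ↲│     │
│ ╶─┴─┤ ╷ └─┬───┴───╴ │
│↓    │ │   │         │
│ ╶─┐ │ └─┐ └─┬───────┤
│↳ ↓│ │   │   │       │
├─╴ │ └─┐ ├─┐ │ ╶───┐ │
│↓ ↲│   │ │ │ │     │ │
│ ┌─┴─┐ │ ╵ │ ├─╴ ┌─┘ │
│↓│   │ │   │ │   │   │
│ │ ╷ │ └─╴ │ │ ┌─┘ ┌─┤
│↓│ │ │     │ │ │   │ │
│ ├─┘ ├─────┤ ╵ ├───┘ │
│↓│↱ B│     │   │     │
│ │ ╷ │ ┌───┴───┘ ┌─┐ │
│↓│↑│ │ │↓ ← ← ↰  │ │ │
│ │ │ ╵ │ ┌───╴ ┌─┘ │ │
│↓│↑│   │↓│↱ → ↑│   │ │
│ │ ├───┘ │ ┌───┤ ╷ ╵ │
│↓│↑│↓ ← ↲│↑│   │ │   │
│ │ ╵ ╶─┬─┘ │ ╷ │ ├───┤
│↓│↑ ↲  │↱ ↑│ │ │ │   │
│ └─────┘ ┌─┘ │ ╵ ╵ ╷ │
│↳ → → → ↑│   │     │ │
└─────────┴───┴─────┴─┘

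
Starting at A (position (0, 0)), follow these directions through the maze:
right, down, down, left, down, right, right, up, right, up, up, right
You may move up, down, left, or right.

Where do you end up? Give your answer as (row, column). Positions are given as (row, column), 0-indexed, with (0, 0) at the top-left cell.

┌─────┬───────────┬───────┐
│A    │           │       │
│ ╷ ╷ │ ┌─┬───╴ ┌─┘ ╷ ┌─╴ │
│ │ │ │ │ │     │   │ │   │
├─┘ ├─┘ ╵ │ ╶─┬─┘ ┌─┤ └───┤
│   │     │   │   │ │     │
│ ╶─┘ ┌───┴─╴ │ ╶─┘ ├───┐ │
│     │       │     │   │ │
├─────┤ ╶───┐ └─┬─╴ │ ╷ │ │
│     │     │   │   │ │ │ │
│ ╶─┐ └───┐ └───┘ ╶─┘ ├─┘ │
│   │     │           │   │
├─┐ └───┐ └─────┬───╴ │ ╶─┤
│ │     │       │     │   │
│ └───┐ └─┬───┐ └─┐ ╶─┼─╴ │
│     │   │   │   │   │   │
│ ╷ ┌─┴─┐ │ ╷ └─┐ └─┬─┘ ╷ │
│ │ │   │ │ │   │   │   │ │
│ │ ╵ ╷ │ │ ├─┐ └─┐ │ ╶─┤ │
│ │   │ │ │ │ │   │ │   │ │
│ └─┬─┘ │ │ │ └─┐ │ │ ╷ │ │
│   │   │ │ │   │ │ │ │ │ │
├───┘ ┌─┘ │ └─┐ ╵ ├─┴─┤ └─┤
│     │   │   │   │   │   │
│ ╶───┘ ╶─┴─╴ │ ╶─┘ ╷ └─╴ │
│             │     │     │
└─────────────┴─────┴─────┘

Following directions step by step:
Start: (0, 0)
  right: (0, 0) → (0, 1)
  down: (0, 1) → (1, 1)
  down: (1, 1) → (2, 1)
  left: (2, 1) → (2, 0)
  down: (2, 0) → (3, 0)
  right: (3, 0) → (3, 1)
  right: (3, 1) → (3, 2)
  up: (3, 2) → (2, 2)
  right: (2, 2) → (2, 3)
  up: (2, 3) → (1, 3)
  up: (1, 3) → (0, 3)
  right: (0, 3) → (0, 4)
Final position: (0, 4)

Path taken:

┌─────┬───────────┬───────┐
│A ↓  │↱ B        │       │
│ ╷ ╷ │ ┌─┬───╴ ┌─┘ ╷ ┌─╴ │
│ │↓│ │↑│ │     │   │ │   │
├─┘ ├─┘ ╵ │ ╶─┬─┘ ┌─┤ └───┤
│↓ ↲│↱ ↑  │   │   │ │     │
│ ╶─┘ ┌───┴─╴ │ ╶─┘ ├───┐ │
│↳ → ↑│       │     │   │ │
├─────┤ ╶───┐ └─┬─╴ │ ╷ │ │
│     │     │   │   │ │ │ │
│ ╶─┐ └───┐ └───┘ ╶─┘ ├─┘ │
│   │     │           │   │
├─┐ └───┐ └─────┬───╴ │ ╶─┤
│ │     │       │     │   │
│ └───┐ └─┬───┐ └─┐ ╶─┼─╴ │
│     │   │   │   │   │   │
│ ╷ ┌─┴─┐ │ ╷ └─┐ └─┬─┘ ╷ │
│ │ │   │ │ │   │   │   │ │
│ │ ╵ ╷ │ │ ├─┐ └─┐ │ ╶─┤ │
│ │   │ │ │ │ │   │ │   │ │
│ └─┬─┘ │ │ │ └─┐ │ │ ╷ │ │
│   │   │ │ │   │ │ │ │ │ │
├───┘ ┌─┘ │ └─┐ ╵ ├─┴─┤ └─┤
│     │   │   │   │   │   │
│ ╶───┘ ╶─┴─╴ │ ╶─┘ ╷ └─╴ │
│             │     │     │
└─────────────┴─────┴─────┘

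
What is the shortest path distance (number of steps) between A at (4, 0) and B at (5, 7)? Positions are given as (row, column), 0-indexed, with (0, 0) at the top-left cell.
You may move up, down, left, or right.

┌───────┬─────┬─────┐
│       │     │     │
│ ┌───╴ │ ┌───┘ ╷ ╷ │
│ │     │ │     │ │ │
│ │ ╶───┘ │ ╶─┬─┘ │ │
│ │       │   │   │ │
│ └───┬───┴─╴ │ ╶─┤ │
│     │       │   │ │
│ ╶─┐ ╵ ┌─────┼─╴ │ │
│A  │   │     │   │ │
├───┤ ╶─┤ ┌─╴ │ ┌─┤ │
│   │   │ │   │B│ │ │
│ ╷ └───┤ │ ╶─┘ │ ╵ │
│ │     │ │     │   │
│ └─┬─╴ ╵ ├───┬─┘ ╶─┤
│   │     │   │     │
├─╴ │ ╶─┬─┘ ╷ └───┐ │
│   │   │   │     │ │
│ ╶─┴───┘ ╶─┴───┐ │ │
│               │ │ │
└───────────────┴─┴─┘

Finding path from (4, 0) to (5, 7):
Path: (4,0) → (3,0) → (3,1) → (3,2) → (4,2) → (4,3) → (3,3) → (3,4) → (3,5) → (3,6) → (2,6) → (2,5) → (1,5) → (1,6) → (1,7) → (0,7) → (0,8) → (1,8) → (2,8) → (2,7) → (3,7) → (3,8) → (4,8) → (4,7) → (5,7)
Distance: 24 steps

Solution:

┌───────┬─────┬─────┐
│       │     │↱ ↓  │
│ ┌───╴ │ ┌───┘ ╷ ╷ │
│ │     │ │↱ → ↑│↓│ │
│ │ ╶───┘ │ ╶─┬─┘ │ │
│ │       │↑ ↰│↓ ↲│ │
│ └───┬───┴─╴ │ ╶─┤ │
│↱ → ↓│↱ → → ↑│↳ ↓│ │
│ ╶─┐ ╵ ┌─────┼─╴ │ │
│A  │↳ ↑│     │↓ ↲│ │
├───┤ ╶─┤ ┌─╴ │ ┌─┤ │
│   │   │ │   │B│ │ │
│ ╷ └───┤ │ ╶─┘ │ ╵ │
│ │     │ │     │   │
│ └─┬─╴ ╵ ├───┬─┘ ╶─┤
│   │     │   │     │
├─╴ │ ╶─┬─┘ ╷ └───┐ │
│   │   │   │     │ │
│ ╶─┴───┘ ╶─┴───┐ │ │
│               │ │ │
└───────────────┴─┴─┘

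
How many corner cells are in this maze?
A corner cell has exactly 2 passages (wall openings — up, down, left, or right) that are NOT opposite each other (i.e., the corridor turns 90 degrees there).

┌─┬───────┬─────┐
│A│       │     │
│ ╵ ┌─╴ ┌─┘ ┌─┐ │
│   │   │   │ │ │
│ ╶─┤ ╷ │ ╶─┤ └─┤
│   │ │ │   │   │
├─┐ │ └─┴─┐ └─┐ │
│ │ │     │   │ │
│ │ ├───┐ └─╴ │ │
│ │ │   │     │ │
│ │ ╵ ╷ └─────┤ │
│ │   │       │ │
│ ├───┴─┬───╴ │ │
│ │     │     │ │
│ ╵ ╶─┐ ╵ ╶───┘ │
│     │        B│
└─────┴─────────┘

Counting corner cells (2 non-opposite passages):
Total corners: 32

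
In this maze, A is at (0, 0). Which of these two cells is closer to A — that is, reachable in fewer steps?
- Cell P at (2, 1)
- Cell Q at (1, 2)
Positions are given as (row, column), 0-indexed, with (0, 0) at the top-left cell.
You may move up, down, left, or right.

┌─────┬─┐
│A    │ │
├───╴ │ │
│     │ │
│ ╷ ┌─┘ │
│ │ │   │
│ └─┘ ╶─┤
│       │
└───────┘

Shortest path A → P at (2, 1): 5 steps
Shortest path A → Q at (1, 2): 3 steps

Q is closer (3 steps vs 5 steps).

Path to P:

┌─────┬─┐
│A → ↓│ │
├───╴ │ │
│  ↓ ↲│ │
│ ╷ ┌─┘ │
│ │P│   │
│ └─┘ ╶─┤
│       │
└───────┘

Path to Q:

┌─────┬─┐
│A → ↓│ │
├───╴ │ │
│    Q│ │
│ ╷ ┌─┘ │
│ │ │   │
│ └─┘ ╶─┤
│       │
└───────┘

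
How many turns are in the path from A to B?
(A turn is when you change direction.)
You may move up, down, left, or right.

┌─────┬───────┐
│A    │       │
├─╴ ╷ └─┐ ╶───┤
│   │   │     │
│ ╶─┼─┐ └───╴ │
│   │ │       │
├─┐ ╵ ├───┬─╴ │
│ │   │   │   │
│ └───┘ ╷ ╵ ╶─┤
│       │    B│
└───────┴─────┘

Directions: right, right, down, right, down, right, right, right, down, left, down, right
Number of turns: 8

Solution:

┌─────┬───────┐
│A → ↓│       │
├─╴ ╷ └─┐ ╶───┤
│   │↳ ↓│     │
│ ╶─┼─┐ └───╴ │
│   │ │↳ → → ↓│
├─┐ ╵ ├───┬─╴ │
│ │   │   │↓ ↲│
│ └───┘ ╷ ╵ ╶─┤
│       │  ↳ B│
└───────┴─────┘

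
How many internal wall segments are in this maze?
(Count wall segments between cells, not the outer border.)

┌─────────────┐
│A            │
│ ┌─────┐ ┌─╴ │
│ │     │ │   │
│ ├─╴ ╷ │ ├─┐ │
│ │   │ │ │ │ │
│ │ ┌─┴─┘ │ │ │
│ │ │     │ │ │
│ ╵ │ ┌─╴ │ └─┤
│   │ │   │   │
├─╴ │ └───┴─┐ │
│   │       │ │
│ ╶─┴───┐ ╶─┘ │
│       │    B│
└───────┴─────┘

Counting internal wall segments:
Total internal walls: 36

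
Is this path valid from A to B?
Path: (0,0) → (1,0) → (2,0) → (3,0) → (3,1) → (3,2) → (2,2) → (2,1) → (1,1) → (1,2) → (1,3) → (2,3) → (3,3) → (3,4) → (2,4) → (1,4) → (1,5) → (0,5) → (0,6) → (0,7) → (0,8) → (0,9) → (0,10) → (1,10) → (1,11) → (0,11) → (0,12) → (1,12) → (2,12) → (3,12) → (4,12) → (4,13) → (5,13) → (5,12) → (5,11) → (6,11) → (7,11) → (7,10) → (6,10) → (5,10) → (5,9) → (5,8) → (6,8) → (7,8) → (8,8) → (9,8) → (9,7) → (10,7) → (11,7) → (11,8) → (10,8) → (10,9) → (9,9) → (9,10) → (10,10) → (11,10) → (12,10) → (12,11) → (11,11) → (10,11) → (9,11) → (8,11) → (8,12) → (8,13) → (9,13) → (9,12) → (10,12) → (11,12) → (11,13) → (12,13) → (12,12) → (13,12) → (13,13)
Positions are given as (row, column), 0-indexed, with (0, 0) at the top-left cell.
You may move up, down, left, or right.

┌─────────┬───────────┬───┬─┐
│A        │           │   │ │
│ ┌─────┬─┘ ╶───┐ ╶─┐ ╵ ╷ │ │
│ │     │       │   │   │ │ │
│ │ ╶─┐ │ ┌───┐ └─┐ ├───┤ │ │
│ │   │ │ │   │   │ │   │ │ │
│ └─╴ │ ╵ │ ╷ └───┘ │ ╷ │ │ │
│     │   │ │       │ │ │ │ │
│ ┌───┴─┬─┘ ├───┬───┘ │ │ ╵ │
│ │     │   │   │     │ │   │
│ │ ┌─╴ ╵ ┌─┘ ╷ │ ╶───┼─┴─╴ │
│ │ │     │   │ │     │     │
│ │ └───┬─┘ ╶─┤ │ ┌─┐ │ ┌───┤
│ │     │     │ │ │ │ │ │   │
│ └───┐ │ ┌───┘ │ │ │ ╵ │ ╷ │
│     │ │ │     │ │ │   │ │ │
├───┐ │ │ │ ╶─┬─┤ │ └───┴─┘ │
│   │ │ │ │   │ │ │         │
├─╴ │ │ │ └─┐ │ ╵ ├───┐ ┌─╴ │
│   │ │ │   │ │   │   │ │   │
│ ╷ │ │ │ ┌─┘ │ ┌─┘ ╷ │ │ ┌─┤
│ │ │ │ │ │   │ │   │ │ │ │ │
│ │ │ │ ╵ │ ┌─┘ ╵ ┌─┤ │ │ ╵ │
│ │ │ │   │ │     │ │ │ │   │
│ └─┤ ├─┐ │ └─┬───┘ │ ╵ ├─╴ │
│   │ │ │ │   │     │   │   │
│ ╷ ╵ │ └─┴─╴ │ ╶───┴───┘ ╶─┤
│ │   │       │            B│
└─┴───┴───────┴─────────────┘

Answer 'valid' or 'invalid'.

Checking path validity:
Result: All consecutive moves are passable.

valid

Correct solution:

┌─────────┬───────────┬───┬─┐
│A        │↱ → → → → ↓│↱ ↓│ │
│ ┌─────┬─┘ ╶───┐ ╶─┐ ╵ ╷ │ │
│↓│↱ → ↓│↱ ↑    │   │↳ ↑│↓│ │
│ │ ╶─┐ │ ┌───┐ └─┐ ├───┤ │ │
│↓│↑ ↰│↓│↑│   │   │ │   │↓│ │
│ └─╴ │ ╵ │ ╷ └───┘ │ ╷ │ │ │
│↳ → ↑│↳ ↑│ │       │ │ │↓│ │
│ ┌───┴─┬─┘ ├───┬───┘ │ │ ╵ │
│ │     │   │   │     │ │↳ ↓│
│ │ ┌─╴ ╵ ┌─┘ ╷ │ ╶───┼─┴─╴ │
│ │ │     │   │ │↓ ← ↰│↓ ← ↲│
│ │ └───┬─┘ ╶─┤ │ ┌─┐ │ ┌───┤
│ │     │     │ │↓│ │↑│↓│   │
│ └───┐ │ ┌───┘ │ │ │ ╵ │ ╷ │
│     │ │ │     │↓│ │↑ ↲│ │ │
├───┐ │ │ │ ╶─┬─┤ │ └───┴─┘ │
│   │ │ │ │   │ │↓│    ↱ → ↓│
├─╴ │ │ │ └─┐ │ ╵ ├───┐ ┌─╴ │
│   │ │ │   │ │↓ ↲│↱ ↓│↑│↓ ↲│
│ ╷ │ │ │ ┌─┘ │ ┌─┘ ╷ │ │ ┌─┤
│ │ │ │ │ │   │↓│↱ ↑│↓│↑│↓│ │
│ │ │ │ ╵ │ ┌─┘ ╵ ┌─┤ │ │ ╵ │
│ │ │ │   │ │  ↳ ↑│ │↓│↑│↳ ↓│
│ └─┤ ├─┐ │ └─┬───┘ │ ╵ ├─╴ │
│   │ │ │ │   │     │↳ ↑│↓ ↲│
│ ╷ ╵ │ └─┴─╴ │ ╶───┴───┘ ╶─┤
│ │   │       │          ↳ B│
└─┴───┴───────┴─────────────┘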